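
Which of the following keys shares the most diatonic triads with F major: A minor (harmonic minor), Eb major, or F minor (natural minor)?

A minor

Triads of F major: F (I), Gm (ii), Am (iii), Bb (IV), C (V), Dm (vi), Edim (vii°).
A minor (harmonic minor) shares 3: F, Am, Dm.
Eb major shares 2: Gm, Bb.
F minor (natural minor) shares 0: none.
The most common triads (3) are shared with A minor.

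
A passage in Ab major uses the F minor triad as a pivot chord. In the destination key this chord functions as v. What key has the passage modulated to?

The numeral v denotes a minor triad on scale degree 5. With F on degree 5, the tonic of the new key is Bb.
Degree 5 carries a minor triad in natural-minor keys, so the destination is Bb minor.
Check: the diatonic triads of Bb minor (natural minor) are Bbm (i), Cdim (ii°), Db (III), Ebm (iv), Fm (v), Gb (VI), Ab (VII) — F minor is indeed v.

Bb minor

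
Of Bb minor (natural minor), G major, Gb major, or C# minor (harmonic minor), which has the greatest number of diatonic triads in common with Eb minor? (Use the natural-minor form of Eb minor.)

Triads of Eb minor (natural minor): Eb minor (i), F diminished (ii°), Gb major (III), Ab minor (iv), Bb minor (v), Cb major (VI), Db major (VII).
Bb minor (natural minor) shares 4: Ebm, Gb, Bbm, Db.
G major shares 0: none.
Gb major shares 7: Ebm, Fdim, Gb, Abm, Bbm, Cb, Db.
C# minor (harmonic minor) shares 0: none.
The most common triads (7) are shared with Gb major.

Gb major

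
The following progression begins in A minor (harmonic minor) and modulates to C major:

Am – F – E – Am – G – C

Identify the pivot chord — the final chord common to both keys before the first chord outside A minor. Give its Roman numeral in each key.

Am — i in A minor, vi in C major

Chords diatonic to A minor: Am, Bdim, Caug, Dm, E, F, G#dim.
Reading the progression, the first chord not in that set is G, so the modulation leaves A minor there.
The chord immediately before G is Am, which is diatonic to both keys: i in A minor and vi in C major.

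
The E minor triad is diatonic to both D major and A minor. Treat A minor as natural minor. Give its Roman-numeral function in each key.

The scale of D major is D E F♯ G A B C♯; E is degree 2, and the triad built there (E-G-B) is minor, so it is ii.
The scale of A minor (natural minor) is A B C D E F G; E is degree 5, and the triad built there (E-G-B) is minor, so it is v.

ii in D major; v in A minor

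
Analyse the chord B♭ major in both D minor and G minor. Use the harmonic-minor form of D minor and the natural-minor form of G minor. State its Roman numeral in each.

The scale of D minor (harmonic minor) is D E F G A B♭ C♯; B♭ is degree 6, and the triad built there (B♭-D-F) is major, so it is VI.
The scale of G minor (natural minor) is G A B♭ C D E♭ F; B♭ is degree 3, and the triad built there (B♭-D-F) is major, so it is III.

VI in D minor; III in G minor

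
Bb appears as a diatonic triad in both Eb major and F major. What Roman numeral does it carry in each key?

V in Eb major; IV in F major

The scale of Eb major is Eb F G Ab Bb C D; Bb is degree 5, and the triad built there (Bb-D-F) is major, so it is V.
The scale of F major is F G A Bb C D E; Bb is degree 4, and the triad built there (Bb-D-F) is major, so it is IV.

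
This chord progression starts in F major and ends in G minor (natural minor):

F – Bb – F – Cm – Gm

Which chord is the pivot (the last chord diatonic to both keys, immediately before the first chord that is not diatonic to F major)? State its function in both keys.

Chords diatonic to F major: F, Gm, Am, Bb, C, Dm, Edim.
Reading the progression, the first chord not in that set is Cm, so the modulation leaves F major there.
The chord immediately before Cm is F, which is diatonic to both keys: I in F major and VII in G minor.

F — I in F major, VII in G minor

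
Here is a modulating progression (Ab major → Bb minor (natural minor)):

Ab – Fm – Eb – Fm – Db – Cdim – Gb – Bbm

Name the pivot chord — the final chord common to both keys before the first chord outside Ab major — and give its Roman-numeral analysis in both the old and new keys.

Chords diatonic to Ab major: Ab, Bbm, Cm, Db, Eb, Fm, Gdim.
Reading the progression, the first chord not in that set is Cdim, so the modulation leaves Ab major there.
The chord immediately before Cdim is Db, which is diatonic to both keys: IV in Ab major and III in Bb minor.

Db — IV in Ab major, III in Bb minor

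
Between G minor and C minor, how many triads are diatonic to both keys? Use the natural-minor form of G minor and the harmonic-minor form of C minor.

Diatonic triads of G minor (natural minor): Gm (i), Adim (ii°), Bb (III), Cm (iv), Dm (v), Eb (VI), F (VII).
Diatonic triads of C minor (harmonic minor): Cm (i), Ddim (ii°), Ebaug (III+), Fm (iv), G (V), Ab (VI), Bdim (vii°).
Matching root and quality in both lists: Cm.
That gives 1 common triad.

1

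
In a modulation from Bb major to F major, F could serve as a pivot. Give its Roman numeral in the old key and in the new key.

The scale of Bb major is Bb C D Eb F G A; F is degree 5, and the triad built there (F-A-C) is major, so it is V.
The scale of F major is F G A Bb C D E; F is degree 1, and the triad built there (F-A-C) is major, so it is I.

V in Bb major; I in F major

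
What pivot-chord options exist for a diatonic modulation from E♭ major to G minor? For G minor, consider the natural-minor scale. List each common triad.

E♭, Gm, B♭, Cm

Triads in E♭ major: E♭ (I), Fm (ii), Gm (iii), A♭ (IV), B♭ (V), Cm (vi), Ddim (vii°).
Triads in G minor (natural minor): Gm (i), Adim (ii°), B♭ (III), Cm (iv), Dm (v), E♭ (VI), F (VII).
Shared triads with their functions: E♭ (I in E♭ major, VI in G minor); Gm (iii in E♭ major, i in G minor); B♭ (V in E♭ major, III in G minor); Cm (vi in E♭ major, iv in G minor).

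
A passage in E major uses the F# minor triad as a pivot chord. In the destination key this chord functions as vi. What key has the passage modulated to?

The numeral vi denotes a minor triad on scale degree 6. With F# on degree 6, the tonic of the new key is A.
Degree 6 carries a minor triad in major keys, so the destination is A major.
Check: the diatonic triads of A major are A (I), Bm (ii), C#m (iii), D (IV), E (V), F#m (vi), G#dim (vii°) — F# minor is indeed vi.

A major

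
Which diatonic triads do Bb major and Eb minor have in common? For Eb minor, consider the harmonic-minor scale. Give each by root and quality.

Triads in Bb major: Bb (I), Cm (ii), Dm (iii), Eb (IV), F (V), Gm (vi), Adim (vii°).
Triads in Eb minor (harmonic minor): Ebm (i), Fdim (ii°), Gbaug (III+), Abm (iv), Bb (V), Cb (VI), Ddim (vii°).
Shared triads with their functions: Bb (I in Bb major, V in Eb minor).

Bb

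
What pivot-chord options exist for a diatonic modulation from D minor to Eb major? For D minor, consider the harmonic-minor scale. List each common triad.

Gm, Bb

Triads in D minor (harmonic minor): D minor (i), E diminished (ii°), F augmented (III+), G minor (iv), A major (V), Bb major (VI), C# diminished (vii°).
Triads in Eb major: Eb major (I), F minor (ii), G minor (iii), Ab major (IV), Bb major (V), C minor (vi), D diminished (vii°).
Shared triads with their functions: G minor (iv in D minor, iii in Eb major); Bb major (VI in D minor, V in Eb major).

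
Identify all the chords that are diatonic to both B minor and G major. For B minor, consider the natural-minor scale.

Bm, D, Em, G

Triads in B minor (natural minor): Bm (i), C♯dim (ii°), D (III), Em (iv), F♯m (v), G (VI), A (VII).
Triads in G major: G (I), Am (ii), Bm (iii), C (IV), D (V), Em (vi), F♯dim (vii°).
Shared triads with their functions: Bm (i in B minor, iii in G major); D (III in B minor, V in G major); Em (iv in B minor, vi in G major); G (VI in B minor, I in G major).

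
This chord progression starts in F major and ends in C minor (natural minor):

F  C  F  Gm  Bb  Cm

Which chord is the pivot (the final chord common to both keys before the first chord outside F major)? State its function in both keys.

Bb — IV in F major, VII in C minor

Chords diatonic to F major: F, Gm, Am, Bb, C, Dm, Edim.
Reading the progression, the first chord not in that set is Cm, so the modulation leaves F major there.
The chord immediately before Cm is Bb, which is diatonic to both keys: IV in F major and VII in C minor.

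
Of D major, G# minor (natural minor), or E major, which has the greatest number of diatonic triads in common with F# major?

Triads of F# major: F# (I), G#m (ii), A#m (iii), B (IV), C# (V), D#m (vi), E#dim (vii°).
D major shares 0: none.
G# minor (natural minor) shares 4: F#, G#m, B, D#m.
E major shares 2: G#m, B.
The most common triads (4) are shared with G# minor.

G# minor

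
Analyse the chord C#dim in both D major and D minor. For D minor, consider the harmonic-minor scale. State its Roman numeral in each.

The scale of D major is D E F# G A B C#; C# is degree 7, and the triad built there (C#-E-G) is diminished, so it is vii°.
The scale of D minor (harmonic minor) is D E F G A Bb C#; C# is degree 7, and the triad built there (C#-E-G) is diminished, so it is vii°.

vii° in D major; vii° in D minor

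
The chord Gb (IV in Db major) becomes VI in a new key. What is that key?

The numeral VI denotes a major triad on scale degree 6. With Gb on degree 6, the tonic of the new key is Bb.
Degree 6 carries a major triad in minor keys, so the destination is Bb minor.
Check: the diatonic triads of Bb minor (natural minor) are Bbm (i), Cdim (ii°), Db (III), Ebm (iv), Fm (v), Gb (VI), Ab (VII) — Gb is indeed VI.

Bb minor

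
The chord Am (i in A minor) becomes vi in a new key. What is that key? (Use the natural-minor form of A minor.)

The numeral vi denotes a minor triad on scale degree 6. With A on degree 6, the tonic of the new key is C.
Degree 6 carries a minor triad in major keys, so the destination is C major.
Check: the diatonic triads of C major are C (I), Dm (ii), Em (iii), F (IV), G (V), Am (vi), Bdim (vii°) — Am is indeed vi.

C major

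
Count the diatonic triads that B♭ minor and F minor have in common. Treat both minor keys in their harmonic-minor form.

1

Diatonic triads of B♭ minor (harmonic minor): B♭m (i), Cdim (ii°), D♭aug (III+), E♭m (iv), F (V), G♭ (VI), Adim (vii°).
Diatonic triads of F minor (harmonic minor): Fm (i), Gdim (ii°), A♭aug (III+), B♭m (iv), C (V), D♭ (VI), Edim (vii°).
Matching root and quality in both lists: B♭m.
That gives 1 common triad.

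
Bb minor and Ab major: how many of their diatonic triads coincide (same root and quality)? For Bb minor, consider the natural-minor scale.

4

Diatonic triads of Bb minor (natural minor): Bbm (i), Cdim (ii°), Db (III), Ebm (iv), Fm (v), Gb (VI), Ab (VII).
Diatonic triads of Ab major: Ab (I), Bbm (ii), Cm (iii), Db (IV), Eb (V), Fm (vi), Gdim (vii°).
Matching root and quality in both lists: Bbm, Db, Fm, Ab.
That gives 4 common triads.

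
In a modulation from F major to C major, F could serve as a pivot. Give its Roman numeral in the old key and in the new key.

The scale of F major is F G A Bb C D E; F is degree 1, and the triad built there (F-A-C) is major, so it is I.
The scale of C major is C D E F G A B; F is degree 4, and the triad built there (F-A-C) is major, so it is IV.

I in F major; IV in C major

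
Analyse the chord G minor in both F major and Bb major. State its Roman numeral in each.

ii in F major; vi in Bb major

The scale of F major is F G A Bb C D E; G is degree 2, and the triad built there (G-Bb-D) is minor, so it is ii.
The scale of Bb major is Bb C D Eb F G A; G is degree 6, and the triad built there (G-Bb-D) is minor, so it is vi.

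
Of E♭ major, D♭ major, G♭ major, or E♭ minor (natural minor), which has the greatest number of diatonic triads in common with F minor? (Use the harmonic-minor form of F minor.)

Triads of F minor (harmonic minor): F minor (i), G diminished (ii°), A♭ augmented (III+), B♭ minor (iv), C major (V), D♭ major (VI), E diminished (vii°).
E♭ major shares 1: Fm.
D♭ major shares 3: Fm, B♭m, D♭.
G♭ major shares 2: B♭m, D♭.
E♭ minor (natural minor) shares 2: B♭m, D♭.
The most common triads (3) are shared with D♭ major.

D♭ major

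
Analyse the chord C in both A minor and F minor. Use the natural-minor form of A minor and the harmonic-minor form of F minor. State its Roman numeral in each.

The scale of A minor (natural minor) is A B C D E F G; C is degree 3, and the triad built there (C-E-G) is major, so it is III.
The scale of F minor (harmonic minor) is F G Ab Bb C Db E; C is degree 5, and the triad built there (C-E-G) is major, so it is V.

III in A minor; V in F minor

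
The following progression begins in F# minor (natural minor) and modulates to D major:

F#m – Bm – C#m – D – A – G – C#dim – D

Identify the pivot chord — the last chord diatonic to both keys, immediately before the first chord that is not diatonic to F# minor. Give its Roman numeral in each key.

Chords diatonic to F# minor: F#m, G#dim, A, Bm, C#m, D, E.
Reading the progression, the first chord not in that set is G, so the modulation leaves F# minor there.
The chord immediately before G is A, which is diatonic to both keys: III in F# minor and V in D major.

A — III in F# minor, V in D major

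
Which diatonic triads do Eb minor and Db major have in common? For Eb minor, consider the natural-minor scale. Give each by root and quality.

Triads in Eb minor (natural minor): Ebm (i), Fdim (ii°), Gb (III), Abm (iv), Bbm (v), Cb (VI), Db (VII).
Triads in Db major: Db (I), Ebm (ii), Fm (iii), Gb (IV), Ab (V), Bbm (vi), Cdim (vii°).
Shared triads with their functions: Ebm (i in Eb minor, ii in Db major); Gb (III in Eb minor, IV in Db major); Bbm (v in Eb minor, vi in Db major); Db (VII in Eb minor, I in Db major).

Ebm, Gb, Bbm, Db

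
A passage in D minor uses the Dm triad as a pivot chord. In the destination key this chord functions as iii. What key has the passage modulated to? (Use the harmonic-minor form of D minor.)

B♭ major

The numeral iii denotes a minor triad on scale degree 3. With D on degree 3, the tonic of the new key is B♭.
Degree 3 carries a minor triad in major keys, so the destination is B♭ major.
Check: the diatonic triads of B♭ major are B♭ (I), Cm (ii), Dm (iii), E♭ (IV), F (V), Gm (vi), Adim (vii°) — Dm is indeed iii.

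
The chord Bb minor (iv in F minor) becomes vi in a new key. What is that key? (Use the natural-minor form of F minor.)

The numeral vi denotes a minor triad on scale degree 6. With Bb on degree 6, the tonic of the new key is Db.
Degree 6 carries a minor triad in major keys, so the destination is Db major.
Check: the diatonic triads of Db major are Db (I), Ebm (ii), Fm (iii), Gb (IV), Ab (V), Bbm (vi), Cdim (vii°) — Bb minor is indeed vi.

Db major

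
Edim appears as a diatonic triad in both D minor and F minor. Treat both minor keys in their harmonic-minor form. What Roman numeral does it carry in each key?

The scale of D minor (harmonic minor) is D E F G A Bb C#; E is degree 2, and the triad built there (E-G-Bb) is diminished, so it is ii°.
The scale of F minor (harmonic minor) is F G Ab Bb C Db E; E is degree 7, and the triad built there (E-G-Bb) is diminished, so it is vii°.

ii° in D minor; vii° in F minor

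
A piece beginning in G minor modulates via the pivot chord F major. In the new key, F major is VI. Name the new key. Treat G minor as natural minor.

A minor

The numeral VI denotes a major triad on scale degree 6. With F on degree 6, the tonic of the new key is A.
Degree 6 carries a major triad in minor keys, so the destination is A minor.
Check: the diatonic triads of A minor (natural minor) are Am (i), Bdim (ii°), C (III), Dm (iv), Em (v), F (VI), G (VII) — F major is indeed VI.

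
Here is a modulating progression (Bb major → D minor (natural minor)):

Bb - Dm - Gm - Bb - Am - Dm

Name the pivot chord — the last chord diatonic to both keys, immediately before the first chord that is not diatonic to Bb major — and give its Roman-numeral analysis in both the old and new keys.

Bb — I in Bb major, VI in D minor

Chords diatonic to Bb major: Bb, Cm, Dm, Eb, F, Gm, Adim.
Reading the progression, the first chord not in that set is Am, so the modulation leaves Bb major there.
The chord immediately before Am is Bb, which is diatonic to both keys: I in Bb major and VI in D minor.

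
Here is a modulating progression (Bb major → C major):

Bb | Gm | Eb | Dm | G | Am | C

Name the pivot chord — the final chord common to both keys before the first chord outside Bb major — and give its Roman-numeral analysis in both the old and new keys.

Chords diatonic to Bb major: Bb, Cm, Dm, Eb, F, Gm, Adim.
Reading the progression, the first chord not in that set is G, so the modulation leaves Bb major there.
The chord immediately before G is Dm, which is diatonic to both keys: iii in Bb major and ii in C major.

Dm — iii in Bb major, ii in C major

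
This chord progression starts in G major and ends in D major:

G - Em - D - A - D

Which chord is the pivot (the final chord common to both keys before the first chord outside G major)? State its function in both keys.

Chords diatonic to G major: G, Am, Bm, C, D, Em, F#dim.
Reading the progression, the first chord not in that set is A, so the modulation leaves G major there.
The chord immediately before A is D, which is diatonic to both keys: V in G major and I in D major.

D — V in G major, I in D major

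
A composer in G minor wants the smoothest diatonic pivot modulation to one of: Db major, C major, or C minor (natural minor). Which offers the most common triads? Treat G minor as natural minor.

Triads of G minor (natural minor): Gm (i), Adim (ii°), Bb (III), Cm (iv), Dm (v), Eb (VI), F (VII).
Db major shares 0: none.
C major shares 2: Dm, F.
C minor (natural minor) shares 4: Gm, Bb, Cm, Eb.
The most common triads (4) are shared with C minor.

C minor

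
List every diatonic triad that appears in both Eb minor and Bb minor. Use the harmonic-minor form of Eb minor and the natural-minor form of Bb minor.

Triads in Eb minor (harmonic minor): Eb minor (i), F diminished (ii°), Gb augmented (III+), Ab minor (iv), Bb major (V), Cb major (VI), D diminished (vii°).
Triads in Bb minor (natural minor): Bb minor (i), C diminished (ii°), Db major (III), Eb minor (iv), F minor (v), Gb major (VI), Ab major (VII).
Shared triads with their functions: Eb minor (i in Eb minor, iv in Bb minor).

Ebm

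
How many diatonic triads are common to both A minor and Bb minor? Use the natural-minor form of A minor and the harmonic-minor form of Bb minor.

1

Diatonic triads of A minor (natural minor): Am (i), Bdim (ii°), C (III), Dm (iv), Em (v), F (VI), G (VII).
Diatonic triads of Bb minor (harmonic minor): Bbm (i), Cdim (ii°), Dbaug (III+), Ebm (iv), F (V), Gb (VI), Adim (vii°).
Matching root and quality in both lists: F.
That gives 1 common triad.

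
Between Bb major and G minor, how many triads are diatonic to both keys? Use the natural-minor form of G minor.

Diatonic triads of Bb major: Bb major (I), C minor (ii), D minor (iii), Eb major (IV), F major (V), G minor (vi), A diminished (vii°).
Diatonic triads of G minor (natural minor): G minor (i), A diminished (ii°), Bb major (III), C minor (iv), D minor (v), Eb major (VI), F major (VII).
Matching root and quality in both lists: Bb major, C minor, D minor, Eb major, F major, G minor, A diminished.
That gives 7 common triads.

7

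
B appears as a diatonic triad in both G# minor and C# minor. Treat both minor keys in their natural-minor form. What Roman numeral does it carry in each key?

III in G# minor; VII in C# minor

The scale of G# minor (natural minor) is G# A# B C# D# E F#; B is degree 3, and the triad built there (B-D#-F#) is major, so it is III.
The scale of C# minor (natural minor) is C# D# E F# G# A B; B is degree 7, and the triad built there (B-D#-F#) is major, so it is VII.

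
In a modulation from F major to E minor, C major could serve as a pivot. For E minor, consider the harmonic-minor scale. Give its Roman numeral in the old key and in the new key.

V in F major; VI in E minor

The scale of F major is F G A Bb C D E; C is degree 5, and the triad built there (C-E-G) is major, so it is V.
The scale of E minor (harmonic minor) is E F# G A B C D#; C is degree 6, and the triad built there (C-E-G) is major, so it is VI.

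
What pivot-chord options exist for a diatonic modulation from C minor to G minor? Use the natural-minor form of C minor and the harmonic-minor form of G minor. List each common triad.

Triads in C minor (natural minor): Cm (i), Ddim (ii°), Eb (III), Fm (iv), Gm (v), Ab (VI), Bb (VII).
Triads in G minor (harmonic minor): Gm (i), Adim (ii°), Bbaug (III+), Cm (iv), D (V), Eb (VI), F#dim (vii°).
Shared triads with their functions: Cm (i in C minor, iv in G minor); Eb (III in C minor, VI in G minor); Gm (v in C minor, i in G minor).

Cm, Eb, Gm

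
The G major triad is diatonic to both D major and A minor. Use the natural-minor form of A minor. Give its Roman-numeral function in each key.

The scale of D major is D E F# G A B C#; G is degree 4, and the triad built there (G-B-D) is major, so it is IV.
The scale of A minor (natural minor) is A B C D E F G; G is degree 7, and the triad built there (G-B-D) is major, so it is VII.

IV in D major; VII in A minor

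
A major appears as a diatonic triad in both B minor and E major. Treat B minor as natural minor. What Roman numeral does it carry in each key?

The scale of B minor (natural minor) is B C♯ D E F♯ G A; A is degree 7, and the triad built there (A-C♯-E) is major, so it is VII.
The scale of E major is E F♯ G♯ A B C♯ D♯; A is degree 4, and the triad built there (A-C♯-E) is major, so it is IV.

VII in B minor; IV in E major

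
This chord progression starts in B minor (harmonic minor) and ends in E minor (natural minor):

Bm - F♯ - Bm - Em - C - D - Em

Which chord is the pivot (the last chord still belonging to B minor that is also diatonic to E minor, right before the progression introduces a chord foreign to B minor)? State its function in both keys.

Em — iv in B minor, i in E minor

Chords diatonic to B minor: Bm, C♯dim, Daug, Em, F♯, G, A♯dim.
Reading the progression, the first chord not in that set is C, so the modulation leaves B minor there.
The chord immediately before C is Em, which is diatonic to both keys: iv in B minor and i in E minor.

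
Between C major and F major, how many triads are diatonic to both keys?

Diatonic triads of C major: C major (I), D minor (ii), E minor (iii), F major (IV), G major (V), A minor (vi), B diminished (vii°).
Diatonic triads of F major: F major (I), G minor (ii), A minor (iii), Bb major (IV), C major (V), D minor (vi), E diminished (vii°).
Matching root and quality in both lists: C major, D minor, F major, A minor.
That gives 4 common triads.

4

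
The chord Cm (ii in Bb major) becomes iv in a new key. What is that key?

The numeral iv denotes a minor triad on scale degree 4. With C on degree 4, the tonic of the new key is G.
Degree 4 carries a minor triad in minor keys, so the destination is G minor.
Check: the diatonic triads of G minor (natural minor) are Gm (i), Adim (ii°), Bb (III), Cm (iv), Dm (v), Eb (VI), F (VII) — Cm is indeed iv.

G minor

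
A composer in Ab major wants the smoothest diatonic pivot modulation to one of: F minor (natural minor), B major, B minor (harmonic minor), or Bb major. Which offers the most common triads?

Triads of Ab major: Ab major (I), Bb minor (ii), C minor (iii), Db major (IV), Eb major (V), F minor (vi), G diminished (vii°).
F minor (natural minor) shares 7: Ab, Bbm, Cm, Db, Eb, Fm, Gdim.
B major shares 0: none.
B minor (harmonic minor) shares 0: none.
Bb major shares 2: Cm, Eb.
The most common triads (7) are shared with F minor.

F minor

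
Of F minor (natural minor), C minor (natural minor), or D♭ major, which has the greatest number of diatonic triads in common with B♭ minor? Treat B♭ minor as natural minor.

Triads of B♭ minor (natural minor): B♭ minor (i), C diminished (ii°), D♭ major (III), E♭ minor (iv), F minor (v), G♭ major (VI), A♭ major (VII).
F minor (natural minor) shares 4: B♭m, D♭, Fm, A♭.
C minor (natural minor) shares 2: Fm, A♭.
D♭ major shares 7: B♭m, Cdim, D♭, E♭m, Fm, G♭, A♭.
The most common triads (7) are shared with D♭ major.

D♭ major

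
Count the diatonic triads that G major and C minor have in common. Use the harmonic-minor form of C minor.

1

Diatonic triads of G major: G major (I), A minor (ii), B minor (iii), C major (IV), D major (V), E minor (vi), F# diminished (vii°).
Diatonic triads of C minor (harmonic minor): C minor (i), D diminished (ii°), Eb augmented (III+), F minor (iv), G major (V), Ab major (VI), B diminished (vii°).
Matching root and quality in both lists: G major.
That gives 1 common triad.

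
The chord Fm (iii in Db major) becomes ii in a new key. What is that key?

The numeral ii denotes a minor triad on scale degree 2. With F on degree 2, the tonic of the new key is Eb.
Degree 2 carries a minor triad in major keys, so the destination is Eb major.
Check: the diatonic triads of Eb major are Eb (I), Fm (ii), Gm (iii), Ab (IV), Bb (V), Cm (vi), Ddim (vii°) — Fm is indeed ii.

Eb major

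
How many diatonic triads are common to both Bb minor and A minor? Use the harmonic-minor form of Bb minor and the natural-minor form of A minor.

1

Diatonic triads of Bb minor (harmonic minor): Bb minor (i), C diminished (ii°), Db augmented (III+), Eb minor (iv), F major (V), Gb major (VI), A diminished (vii°).
Diatonic triads of A minor (natural minor): A minor (i), B diminished (ii°), C major (III), D minor (iv), E minor (v), F major (VI), G major (VII).
Matching root and quality in both lists: F major.
That gives 1 common triad.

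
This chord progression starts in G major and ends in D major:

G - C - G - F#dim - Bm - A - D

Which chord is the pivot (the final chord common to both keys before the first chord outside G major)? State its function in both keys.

Chords diatonic to G major: G, Am, Bm, C, D, Em, F#dim.
Reading the progression, the first chord not in that set is A, so the modulation leaves G major there.
The chord immediately before A is Bm, which is diatonic to both keys: iii in G major and vi in D major.

Bm — iii in G major, vi in D major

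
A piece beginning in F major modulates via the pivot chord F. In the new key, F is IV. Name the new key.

The numeral IV denotes a major triad on scale degree 4. With F on degree 4, the tonic of the new key is C.
Degree 4 carries a major triad in major keys, so the destination is C major.
Check: the diatonic triads of C major are C (I), Dm (ii), Em (iii), F (IV), G (V), Am (vi), Bdim (vii°) — F is indeed IV.

C major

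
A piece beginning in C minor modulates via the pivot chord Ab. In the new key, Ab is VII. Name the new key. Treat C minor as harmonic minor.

Bb minor

The numeral VII denotes a major triad on scale degree 7. With Ab on degree 7, the tonic of the new key is Bb.
Degree 7 carries a major triad in natural-minor keys, so the destination is Bb minor.
Check: the diatonic triads of Bb minor (natural minor) are Bbm (i), Cdim (ii°), Db (III), Ebm (iv), Fm (v), Gb (VI), Ab (VII) — Ab is indeed VII.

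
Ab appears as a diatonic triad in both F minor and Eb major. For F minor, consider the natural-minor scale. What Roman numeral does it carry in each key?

III in F minor; IV in Eb major

The scale of F minor (natural minor) is F G Ab Bb C Db Eb; Ab is degree 3, and the triad built there (Ab-C-Eb) is major, so it is III.
The scale of Eb major is Eb F G Ab Bb C D; Ab is degree 4, and the triad built there (Ab-C-Eb) is major, so it is IV.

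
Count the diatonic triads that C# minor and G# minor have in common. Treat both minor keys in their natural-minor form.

4

Diatonic triads of C# minor (natural minor): C# minor (i), D# diminished (ii°), E major (III), F# minor (iv), G# minor (v), A major (VI), B major (VII).
Diatonic triads of G# minor (natural minor): G# minor (i), A# diminished (ii°), B major (III), C# minor (iv), D# minor (v), E major (VI), F# major (VII).
Matching root and quality in both lists: C# minor, E major, G# minor, B major.
That gives 4 common triads.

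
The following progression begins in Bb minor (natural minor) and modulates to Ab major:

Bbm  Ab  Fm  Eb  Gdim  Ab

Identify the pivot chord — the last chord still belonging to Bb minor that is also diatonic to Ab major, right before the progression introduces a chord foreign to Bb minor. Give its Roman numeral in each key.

Chords diatonic to Bb minor: Bbm, Cdim, Db, Ebm, Fm, Gb, Ab.
Reading the progression, the first chord not in that set is Eb, so the modulation leaves Bb minor there.
The chord immediately before Eb is Fm, which is diatonic to both keys: v in Bb minor and vi in Ab major.

Fm — v in Bb minor, vi in Ab major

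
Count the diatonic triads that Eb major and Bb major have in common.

Diatonic triads of Eb major: Eb (I), Fm (ii), Gm (iii), Ab (IV), Bb (V), Cm (vi), Ddim (vii°).
Diatonic triads of Bb major: Bb (I), Cm (ii), Dm (iii), Eb (IV), F (V), Gm (vi), Adim (vii°).
Matching root and quality in both lists: Eb, Gm, Bb, Cm.
That gives 4 common triads.

4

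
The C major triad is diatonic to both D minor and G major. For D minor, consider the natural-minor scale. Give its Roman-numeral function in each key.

The scale of D minor (natural minor) is D E F G A Bb C; C is degree 7, and the triad built there (C-E-G) is major, so it is VII.
The scale of G major is G A B C D E F#; C is degree 4, and the triad built there (C-E-G) is major, so it is IV.

VII in D minor; IV in G major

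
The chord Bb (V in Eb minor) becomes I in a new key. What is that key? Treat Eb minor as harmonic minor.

The numeral I denotes a major triad on scale degree 1. With Bb on degree 1, the tonic of the new key is Bb.
Degree 1 carries a major triad in major keys, so the destination is Bb major.
Check: the diatonic triads of Bb major are Bb (I), Cm (ii), Dm (iii), Eb (IV), F (V), Gm (vi), Adim (vii°) — Bb is indeed I.

Bb major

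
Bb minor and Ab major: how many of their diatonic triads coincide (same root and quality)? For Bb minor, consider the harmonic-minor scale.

Diatonic triads of Bb minor (harmonic minor): Bb minor (i), C diminished (ii°), Db augmented (III+), Eb minor (iv), F major (V), Gb major (VI), A diminished (vii°).
Diatonic triads of Ab major: Ab major (I), Bb minor (ii), C minor (iii), Db major (IV), Eb major (V), F minor (vi), G diminished (vii°).
Matching root and quality in both lists: Bb minor.
That gives 1 common triad.

1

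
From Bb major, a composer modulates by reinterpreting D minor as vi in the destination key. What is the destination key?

The numeral vi denotes a minor triad on scale degree 6. With D on degree 6, the tonic of the new key is F.
Degree 6 carries a minor triad in major keys, so the destination is F major.
Check: the diatonic triads of F major are F (I), Gm (ii), Am (iii), Bb (IV), C (V), Dm (vi), Edim (vii°) — D minor is indeed vi.

F major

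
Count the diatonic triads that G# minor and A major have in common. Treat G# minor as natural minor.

2

Diatonic triads of G# minor (natural minor): G# minor (i), A# diminished (ii°), B major (III), C# minor (iv), D# minor (v), E major (VI), F# major (VII).
Diatonic triads of A major: A major (I), B minor (ii), C# minor (iii), D major (IV), E major (V), F# minor (vi), G# diminished (vii°).
Matching root and quality in both lists: C# minor, E major.
That gives 2 common triads.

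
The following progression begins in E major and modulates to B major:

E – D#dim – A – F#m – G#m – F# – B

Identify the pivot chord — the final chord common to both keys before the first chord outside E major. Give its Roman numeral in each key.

G#m — iii in E major, vi in B major

Chords diatonic to E major: E, F#m, G#m, A, B, C#m, D#dim.
Reading the progression, the first chord not in that set is F#, so the modulation leaves E major there.
The chord immediately before F# is G#m, which is diatonic to both keys: iii in E major and vi in B major.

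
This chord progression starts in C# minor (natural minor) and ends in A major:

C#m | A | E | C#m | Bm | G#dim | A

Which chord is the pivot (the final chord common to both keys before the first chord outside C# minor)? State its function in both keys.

C#m — i in C# minor, iii in A major

Chords diatonic to C# minor: C#m, D#dim, E, F#m, G#m, A, B.
Reading the progression, the first chord not in that set is Bm, so the modulation leaves C# minor there.
The chord immediately before Bm is C#m, which is diatonic to both keys: i in C# minor and iii in A major.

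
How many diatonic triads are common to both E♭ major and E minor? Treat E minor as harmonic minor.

0

Diatonic triads of E♭ major: E♭ (I), Fm (ii), Gm (iii), A♭ (IV), B♭ (V), Cm (vi), Ddim (vii°).
Diatonic triads of E minor (harmonic minor): Em (i), F♯dim (ii°), Gaug (III+), Am (iv), B (V), C (VI), D♯dim (vii°).
No triad has the same root and quality in both keys.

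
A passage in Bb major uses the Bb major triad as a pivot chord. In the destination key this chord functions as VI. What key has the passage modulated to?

The numeral VI denotes a major triad on scale degree 6. With Bb on degree 6, the tonic of the new key is D.
Degree 6 carries a major triad in minor keys, so the destination is D minor.
Check: the diatonic triads of D minor (natural minor) are Dm (i), Edim (ii°), F (III), Gm (iv), Am (v), Bb (VI), C (VII) — Bb major is indeed VI.

D minor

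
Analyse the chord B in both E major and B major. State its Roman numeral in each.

The scale of E major is E F# G# A B C# D#; B is degree 5, and the triad built there (B-D#-F#) is major, so it is V.
The scale of B major is B C# D# E F# G# A#; B is degree 1, and the triad built there (B-D#-F#) is major, so it is I.

V in E major; I in B major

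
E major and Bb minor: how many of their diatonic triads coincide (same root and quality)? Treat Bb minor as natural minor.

0

Diatonic triads of E major: E (I), F#m (ii), G#m (iii), A (IV), B (V), C#m (vi), D#dim (vii°).
Diatonic triads of Bb minor (natural minor): Bbm (i), Cdim (ii°), Db (III), Ebm (iv), Fm (v), Gb (VI), Ab (VII).
No triad has the same root and quality in both keys.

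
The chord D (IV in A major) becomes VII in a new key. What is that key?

The numeral VII denotes a major triad on scale degree 7. With D on degree 7, the tonic of the new key is E.
Degree 7 carries a major triad in natural-minor keys, so the destination is E minor.
Check: the diatonic triads of E minor (natural minor) are Em (i), F#dim (ii°), G (III), Am (iv), Bm (v), C (VI), D (VII) — D is indeed VII.

E minor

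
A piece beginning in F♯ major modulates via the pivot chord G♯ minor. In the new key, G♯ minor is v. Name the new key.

C♯ minor

The numeral v denotes a minor triad on scale degree 5. With G♯ on degree 5, the tonic of the new key is C♯.
Degree 5 carries a minor triad in natural-minor keys, so the destination is C♯ minor.
Check: the diatonic triads of C♯ minor (natural minor) are C♯m (i), D♯dim (ii°), E (III), F♯m (iv), G♯m (v), A (VI), B (VII) — G♯ minor is indeed v.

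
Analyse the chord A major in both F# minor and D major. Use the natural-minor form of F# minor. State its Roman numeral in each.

The scale of F# minor (natural minor) is F# G# A B C# D E; A is degree 3, and the triad built there (A-C#-E) is major, so it is III.
The scale of D major is D E F# G A B C#; A is degree 5, and the triad built there (A-C#-E) is major, so it is V.

III in F# minor; V in D major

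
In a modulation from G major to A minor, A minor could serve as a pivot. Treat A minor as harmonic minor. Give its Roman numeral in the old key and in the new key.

ii in G major; i in A minor

The scale of G major is G A B C D E F♯; A is degree 2, and the triad built there (A-C-E) is minor, so it is ii.
The scale of A minor (harmonic minor) is A B C D E F G♯; A is degree 1, and the triad built there (A-C-E) is minor, so it is i.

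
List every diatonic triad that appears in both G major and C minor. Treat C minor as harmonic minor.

Triads in G major: G (I), Am (ii), Bm (iii), C (IV), D (V), Em (vi), F#dim (vii°).
Triads in C minor (harmonic minor): Cm (i), Ddim (ii°), Ebaug (III+), Fm (iv), G (V), Ab (VI), Bdim (vii°).
Shared triads with their functions: G (I in G major, V in C minor).

G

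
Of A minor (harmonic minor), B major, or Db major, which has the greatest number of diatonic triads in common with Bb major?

Triads of Bb major: Bb major (I), C minor (ii), D minor (iii), Eb major (IV), F major (V), G minor (vi), A diminished (vii°).
A minor (harmonic minor) shares 2: Dm, F.
B major shares 0: none.
Db major shares 0: none.
The most common triads (2) are shared with A minor.

A minor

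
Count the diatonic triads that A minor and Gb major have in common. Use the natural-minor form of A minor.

Diatonic triads of A minor (natural minor): Am (i), Bdim (ii°), C (III), Dm (iv), Em (v), F (VI), G (VII).
Diatonic triads of Gb major: Gb (I), Abm (ii), Bbm (iii), Cb (IV), Db (V), Ebm (vi), Fdim (vii°).
No triad has the same root and quality in both keys.

0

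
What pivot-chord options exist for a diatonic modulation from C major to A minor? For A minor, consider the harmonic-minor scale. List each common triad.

Triads in C major: C major (I), D minor (ii), E minor (iii), F major (IV), G major (V), A minor (vi), B diminished (vii°).
Triads in A minor (harmonic minor): A minor (i), B diminished (ii°), C augmented (III+), D minor (iv), E major (V), F major (VI), G♯ diminished (vii°).
Shared triads with their functions: D minor (ii in C major, iv in A minor); F major (IV in C major, VI in A minor); A minor (vi in C major, i in A minor); B diminished (vii° in C major, ii° in A minor).

Dm, F, Am, Bdim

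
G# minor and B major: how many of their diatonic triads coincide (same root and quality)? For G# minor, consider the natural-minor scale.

7

Diatonic triads of G# minor (natural minor): G# minor (i), A# diminished (ii°), B major (III), C# minor (iv), D# minor (v), E major (VI), F# major (VII).
Diatonic triads of B major: B major (I), C# minor (ii), D# minor (iii), E major (IV), F# major (V), G# minor (vi), A# diminished (vii°).
Matching root and quality in both lists: G# minor, A# diminished, B major, C# minor, D# minor, E major, F# major.
That gives 7 common triads.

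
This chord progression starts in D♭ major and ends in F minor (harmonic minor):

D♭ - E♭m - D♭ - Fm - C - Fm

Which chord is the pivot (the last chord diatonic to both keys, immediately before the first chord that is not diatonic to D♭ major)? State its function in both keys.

Fm — iii in D♭ major, i in F minor

Chords diatonic to D♭ major: D♭, E♭m, Fm, G♭, A♭, B♭m, Cdim.
Reading the progression, the first chord not in that set is C, so the modulation leaves D♭ major there.
The chord immediately before C is Fm, which is diatonic to both keys: iii in D♭ major and i in F minor.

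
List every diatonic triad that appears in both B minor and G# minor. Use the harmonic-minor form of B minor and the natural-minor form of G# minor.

F#, A#dim

Triads in B minor (harmonic minor): Bm (i), C#dim (ii°), Daug (III+), Em (iv), F# (V), G (VI), A#dim (vii°).
Triads in G# minor (natural minor): G#m (i), A#dim (ii°), B (III), C#m (iv), D#m (v), E (VI), F# (VII).
Shared triads with their functions: F# (V in B minor, VII in G# minor); A#dim (vii° in B minor, ii° in G# minor).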